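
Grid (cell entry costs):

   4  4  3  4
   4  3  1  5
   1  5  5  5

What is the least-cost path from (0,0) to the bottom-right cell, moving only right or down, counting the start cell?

22

Cheapest: (0,0) -> (0,1) -> (0,2) -> (1,2) -> (1,3) -> (2,3)
  4 + 4 + 3 + 1 + 5 + 5 = 22
For comparison, the top-then-right route costs 25.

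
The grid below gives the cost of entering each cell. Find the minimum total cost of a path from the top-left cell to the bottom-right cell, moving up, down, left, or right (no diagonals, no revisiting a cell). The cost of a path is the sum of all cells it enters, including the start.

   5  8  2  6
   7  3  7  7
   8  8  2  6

30

Take [0,0] -> [0,1] -> [0,2] -> [1,2] -> [2,2] -> [2,3] for a total of 5 + 8 + 2 + 7 + 2 + 6 = 30.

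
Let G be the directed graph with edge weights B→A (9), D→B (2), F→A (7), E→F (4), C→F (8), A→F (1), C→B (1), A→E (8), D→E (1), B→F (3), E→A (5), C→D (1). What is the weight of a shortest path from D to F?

5

Candidate routes:
D - B - A - F: 2 + 9 + 1 = 12
D - B - A - E - F: 2 + 9 + 8 + 4 = 23
D - B - F: 2 + 3 = 5
D - E - F: 1 + 4 = 5
D - E - A - F: 1 + 5 + 1 = 7
The minimum is 5.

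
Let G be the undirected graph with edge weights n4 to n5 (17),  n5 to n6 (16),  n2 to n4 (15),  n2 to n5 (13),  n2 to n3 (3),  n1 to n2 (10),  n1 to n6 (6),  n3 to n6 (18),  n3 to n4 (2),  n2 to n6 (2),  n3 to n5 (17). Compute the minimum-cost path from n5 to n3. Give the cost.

A few of the n5→n3 routes:
n5 → n6 → n2 → n3: 16 + 2 + 3 = 21
n5 → n2 → n3: 13 + 3 = 16
n5 → n4 → n3: 17 + 2 = 19
n5 → n2 → n4 → n3: 13 + 15 + 2 = 30
n5 → n3: 17
The minimum is 16.

16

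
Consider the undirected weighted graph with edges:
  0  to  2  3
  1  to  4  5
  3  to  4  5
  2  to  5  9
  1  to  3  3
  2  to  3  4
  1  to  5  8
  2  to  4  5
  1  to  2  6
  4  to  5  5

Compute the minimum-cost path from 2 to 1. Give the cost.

6

Some routes from 2 to 1:
2-4-1: 5 + 5 = 10
2-4-3-1: 5 + 5 + 3 = 13
2-3-4-1: 4 + 5 + 5 = 14
2-3-1: 4 + 3 = 7
2-1: 6
The minimum is 6.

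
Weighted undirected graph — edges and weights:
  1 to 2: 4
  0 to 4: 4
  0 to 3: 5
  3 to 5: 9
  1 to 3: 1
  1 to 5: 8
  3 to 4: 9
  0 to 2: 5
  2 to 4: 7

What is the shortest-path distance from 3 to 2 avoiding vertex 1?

10

Candidate routes:
3 -> 4 -> 0 -> 2: 9 + 4 + 5 = 18
3 -> 4 -> 2: 9 + 7 = 16
3 -> 0 -> 4 -> 2: 5 + 4 + 7 = 16
3 -> 0 -> 2: 5 + 5 = 10
Best route has total 10.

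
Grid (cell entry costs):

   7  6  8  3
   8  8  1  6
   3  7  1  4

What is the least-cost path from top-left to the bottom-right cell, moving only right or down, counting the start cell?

Path (0,0) -> (0,1) -> (0,2) -> (1,2) -> (2,2) -> (2,3): 7 + 6 + 8 + 1 + 1 + 4 = 27.
(Top row then right column would cost 34.)

27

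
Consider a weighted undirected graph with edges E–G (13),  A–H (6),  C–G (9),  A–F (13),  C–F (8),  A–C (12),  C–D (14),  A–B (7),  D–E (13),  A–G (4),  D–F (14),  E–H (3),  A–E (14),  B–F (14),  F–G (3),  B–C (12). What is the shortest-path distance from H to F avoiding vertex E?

Comparing a few candidate routes:
H-A-G-C-F: 6 + 4 + 9 + 8 = 27
H-A-C-F: 6 + 12 + 8 = 26
H-A-C-G-F: 6 + 12 + 9 + 3 = 30
H-A-B-F: 6 + 7 + 14 = 27
H-A-F: 6 + 13 = 19
H-A-G-F: 6 + 4 + 3 = 13
Shortest: 13.

13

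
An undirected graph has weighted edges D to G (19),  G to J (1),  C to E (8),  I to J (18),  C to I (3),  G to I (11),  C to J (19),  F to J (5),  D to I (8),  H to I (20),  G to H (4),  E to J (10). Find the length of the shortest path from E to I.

11

Some routes from E to I:
E - J - G - I: 10 + 1 + 11 = 22
E - J - I: 10 + 18 = 28
E - C - I: 8 + 3 = 11
E - J - C - I: 10 + 19 + 3 = 32
Shortest: 11.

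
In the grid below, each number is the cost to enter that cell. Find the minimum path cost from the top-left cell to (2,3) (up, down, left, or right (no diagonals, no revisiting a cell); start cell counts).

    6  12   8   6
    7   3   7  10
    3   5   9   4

34

One optimal route is (0,0) → (1,0) → (1,1) → (2,1) → (2,2) → (2,3).
Its cost is 6 + 7 + 3 + 5 + 9 + 4 = 34.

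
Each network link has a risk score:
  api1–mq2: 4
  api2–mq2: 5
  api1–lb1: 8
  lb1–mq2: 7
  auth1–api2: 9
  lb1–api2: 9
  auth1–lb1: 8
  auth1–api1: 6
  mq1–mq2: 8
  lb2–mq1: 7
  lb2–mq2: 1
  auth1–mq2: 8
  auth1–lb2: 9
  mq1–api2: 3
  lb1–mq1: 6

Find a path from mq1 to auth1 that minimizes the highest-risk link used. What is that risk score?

Comparing a few candidate routes:
mq1-lb2-mq2-api1-auth1: max(7, 1, 4, 6) = 7
mq1-api2-mq2-api1-auth1: max(3, 5, 4, 6) = 6
mq1-lb1-mq2-api1-auth1: max(6, 7, 4, 6) = 7
Best route has worst link 6.

6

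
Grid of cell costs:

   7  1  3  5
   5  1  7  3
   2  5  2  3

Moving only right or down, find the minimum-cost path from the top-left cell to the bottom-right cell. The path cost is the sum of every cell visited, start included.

Cheapest: [0,0] → [0,1] → [1,1] → [2,1] → [2,2] → [2,3]
  7 + 1 + 1 + 5 + 2 + 3 = 19
For comparison, the top-then-right route costs 22.

19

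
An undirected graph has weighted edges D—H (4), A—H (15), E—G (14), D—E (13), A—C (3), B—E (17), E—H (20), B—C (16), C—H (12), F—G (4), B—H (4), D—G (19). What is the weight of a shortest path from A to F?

Some routes from A to F:
A -> H -> D -> G -> F: 15 + 4 + 19 + 4 = 42
A -> H -> D -> E -> G -> F: 15 + 4 + 13 + 14 + 4 = 50
A -> C -> H -> D -> G -> F: 3 + 12 + 4 + 19 + 4 = 42
A -> C -> B -> H -> D -> G -> F: 3 + 16 + 4 + 4 + 19 + 4 = 50
The minimum is 42.

42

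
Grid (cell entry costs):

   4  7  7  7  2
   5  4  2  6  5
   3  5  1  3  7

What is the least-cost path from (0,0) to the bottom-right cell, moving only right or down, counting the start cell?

Path (0,0) → (1,0) → (1,1) → (1,2) → (2,2) → (2,3) → (2,4): 4 + 5 + 4 + 2 + 1 + 3 + 7 = 26.
For comparison, the top-then-right route costs 39.

26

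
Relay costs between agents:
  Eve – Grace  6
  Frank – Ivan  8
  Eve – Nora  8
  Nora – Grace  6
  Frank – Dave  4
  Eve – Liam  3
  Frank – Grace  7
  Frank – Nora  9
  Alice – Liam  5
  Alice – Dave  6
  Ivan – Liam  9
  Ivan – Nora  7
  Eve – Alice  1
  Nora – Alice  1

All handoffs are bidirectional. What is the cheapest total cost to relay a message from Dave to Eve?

7

Comparing a few candidate routes:
Dave - Alice - Eve: 6 + 1 = 7
Dave - Alice - Liam - Eve: 6 + 5 + 3 = 14
Dave - Alice - Nora - Eve: 6 + 1 + 8 = 15
Dave - Frank - Grace - Eve: 4 + 7 + 6 = 17
Dave - Frank - Nora - Alice - Eve: 4 + 9 + 1 + 1 = 15
The minimum is 7.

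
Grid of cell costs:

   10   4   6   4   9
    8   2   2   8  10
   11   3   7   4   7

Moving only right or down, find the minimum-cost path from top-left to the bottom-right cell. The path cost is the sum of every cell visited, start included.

Best path: [0,0] -> [0,1] -> [1,1] -> [1,2] -> [2,2] -> [2,3] -> [2,4]
Cost: 10 + 4 + 2 + 2 + 7 + 4 + 7 = 36
For comparison, the top-then-right route costs 50.

36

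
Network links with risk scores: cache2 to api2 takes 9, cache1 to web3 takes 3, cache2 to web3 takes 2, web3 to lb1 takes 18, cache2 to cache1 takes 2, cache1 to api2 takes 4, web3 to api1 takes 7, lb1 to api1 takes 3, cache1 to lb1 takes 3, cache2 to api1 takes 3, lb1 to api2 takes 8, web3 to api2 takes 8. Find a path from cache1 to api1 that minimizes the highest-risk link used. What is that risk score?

3

Comparing a few candidate routes:
cache1 -> lb1 -> api1: max(3, 3) = 3
cache1 -> web3 -> cache2 -> api1: max(3, 2, 3) = 3
cache1 -> cache2 -> web3 -> api1: max(2, 2, 7) = 7
cache1 -> cache2 -> api1: max(2, 3) = 3
cache1 -> api2 -> web3 -> cache2 -> api1: max(4, 8, 2, 3) = 8
cache1 -> web3 -> api1: max(3, 7) = 7
The minimum achievable maximum is 3.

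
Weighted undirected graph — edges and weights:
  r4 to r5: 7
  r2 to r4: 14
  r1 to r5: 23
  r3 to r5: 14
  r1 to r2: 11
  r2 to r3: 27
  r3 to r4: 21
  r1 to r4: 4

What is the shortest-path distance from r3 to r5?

14

Checking several routes:
r3 -> r2 -> r1 -> r4 -> r5: 27 + 11 + 4 + 7 = 49
r3 -> r4 -> r5: 21 + 7 = 28
r3 -> r2 -> r4 -> r5: 27 + 14 + 7 = 48
r3 -> r4 -> r1 -> r5: 21 + 4 + 23 = 48
r3 -> r5: 14
Shortest: 14.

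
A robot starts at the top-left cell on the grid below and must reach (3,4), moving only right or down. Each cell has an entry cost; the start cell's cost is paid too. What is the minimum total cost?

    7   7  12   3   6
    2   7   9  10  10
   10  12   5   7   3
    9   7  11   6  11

51

Path r0c0 r1c0 r1c1 r1c2 r2c2 r2c3 r2c4 r3c4: 7 + 2 + 7 + 9 + 5 + 7 + 3 + 11 = 51.
(Top row then right column would cost 59.)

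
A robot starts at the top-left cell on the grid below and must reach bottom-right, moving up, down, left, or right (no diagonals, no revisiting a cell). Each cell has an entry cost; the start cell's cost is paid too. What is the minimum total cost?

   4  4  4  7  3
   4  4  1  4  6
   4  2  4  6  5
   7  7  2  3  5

Path r0c0 r0c1 r0c2 r1c2 r2c2 r3c2 r3c3 r3c4: 4 + 4 + 4 + 1 + 4 + 2 + 3 + 5 = 27.

27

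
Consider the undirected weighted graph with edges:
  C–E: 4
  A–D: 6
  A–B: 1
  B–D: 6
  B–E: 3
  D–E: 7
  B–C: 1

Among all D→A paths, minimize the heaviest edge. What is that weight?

Paths from D to A:
D -> B -> A: max(6, 1) = 6
D -> E -> C -> B -> A: max(7, 4, 1, 1) = 7
D -> E -> B -> A: max(7, 3, 1) = 7
D -> A: max(6) = 6
The minimum achievable maximum is 6.

6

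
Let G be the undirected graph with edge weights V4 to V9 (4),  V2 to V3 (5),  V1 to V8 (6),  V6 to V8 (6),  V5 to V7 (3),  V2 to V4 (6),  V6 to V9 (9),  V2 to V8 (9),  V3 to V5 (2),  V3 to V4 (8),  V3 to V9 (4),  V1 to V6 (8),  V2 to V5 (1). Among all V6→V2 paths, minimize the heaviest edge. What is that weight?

Some routes from V6 to V2:
V6 - V9 - V4 - V3 - V2: max(9, 4, 8, 5) = 9
V6 - V9 - V4 - V3 - V5 - V2: max(9, 4, 8, 2, 1) = 9
V6 - V9 - V4 - V2: max(9, 4, 6) = 9
V6 - V1 - V8 - V2: max(8, 6, 9) = 9
Best route has worst link 9.

9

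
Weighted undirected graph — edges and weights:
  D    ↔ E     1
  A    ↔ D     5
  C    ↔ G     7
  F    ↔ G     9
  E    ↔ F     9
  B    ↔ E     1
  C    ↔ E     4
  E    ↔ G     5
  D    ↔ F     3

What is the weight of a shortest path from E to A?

Paths from E to A:
E - C - G - F - D - A: 4 + 7 + 9 + 3 + 5 = 28
E - F - D - A: 9 + 3 + 5 = 17
E - D - A: 1 + 5 = 6
E - G - F - D - A: 5 + 9 + 3 + 5 = 22
Shortest: 6.

6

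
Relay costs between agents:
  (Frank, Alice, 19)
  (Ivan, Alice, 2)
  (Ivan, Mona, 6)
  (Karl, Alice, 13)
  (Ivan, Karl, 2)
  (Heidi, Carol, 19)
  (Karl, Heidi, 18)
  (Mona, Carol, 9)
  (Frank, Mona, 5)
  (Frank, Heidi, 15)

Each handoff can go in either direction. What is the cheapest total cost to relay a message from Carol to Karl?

Comparing a few candidate routes:
Carol -> Mona -> Frank -> Alice -> Karl: 9 + 5 + 19 + 13 = 46
Carol -> Mona -> Frank -> Alice -> Ivan -> Karl: 9 + 5 + 19 + 2 + 2 = 37
Carol -> Heidi -> Frank -> Mona -> Ivan -> Karl: 19 + 15 + 5 + 6 + 2 = 47
Carol -> Heidi -> Karl: 19 + 18 = 37
Carol -> Mona -> Ivan -> Alice -> Karl: 9 + 6 + 2 + 13 = 30
Carol -> Mona -> Ivan -> Karl: 9 + 6 + 2 = 17
The minimum is 17.

17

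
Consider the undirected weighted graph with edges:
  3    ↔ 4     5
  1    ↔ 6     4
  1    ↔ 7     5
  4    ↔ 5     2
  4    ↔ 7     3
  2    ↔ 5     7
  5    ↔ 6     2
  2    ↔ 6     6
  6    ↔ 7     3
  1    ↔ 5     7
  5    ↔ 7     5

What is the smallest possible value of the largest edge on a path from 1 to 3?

Comparing a few candidate routes:
1 - 7 - 5 - 4 - 3: max(5, 5, 2, 5) = 5
1 - 7 - 6 - 5 - 4 - 3: max(5, 3, 2, 2, 5) = 5
1 - 7 - 4 - 3: max(5, 3, 5) = 5
The minimum achievable maximum is 5.

5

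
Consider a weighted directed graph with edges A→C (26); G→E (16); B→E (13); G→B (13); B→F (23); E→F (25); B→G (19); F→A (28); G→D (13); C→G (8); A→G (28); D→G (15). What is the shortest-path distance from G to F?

Paths from G to F:
G-E-F: 16 + 25 = 41
G-B-F: 13 + 23 = 36
G-B-E-F: 13 + 13 + 25 = 51
The minimum is 36.

36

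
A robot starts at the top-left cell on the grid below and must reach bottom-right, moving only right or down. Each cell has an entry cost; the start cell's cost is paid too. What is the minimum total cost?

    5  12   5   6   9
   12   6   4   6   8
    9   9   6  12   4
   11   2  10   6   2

Cheapest: [0,0] [0,1] [0,2] [1,2] [1,3] [1,4] [2,4] [3,4]
  5 + 12 + 5 + 4 + 6 + 8 + 4 + 2 = 46

46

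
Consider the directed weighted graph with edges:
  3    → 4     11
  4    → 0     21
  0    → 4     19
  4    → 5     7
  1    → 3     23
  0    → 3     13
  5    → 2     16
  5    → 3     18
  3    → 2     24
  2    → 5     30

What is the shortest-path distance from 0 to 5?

Routes from 0 to 5:
0→4→5: 19 + 7 = 26
0→3→2→5: 13 + 24 + 30 = 67
0→3→4→5: 13 + 11 + 7 = 31
Shortest: 26.

26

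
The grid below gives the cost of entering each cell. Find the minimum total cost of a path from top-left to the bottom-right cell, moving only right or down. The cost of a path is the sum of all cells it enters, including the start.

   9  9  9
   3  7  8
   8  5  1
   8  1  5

30

Path r0c0 → r1c0 → r1c1 → r2c1 → r2c2 → r3c2: 9 + 3 + 7 + 5 + 1 + 5 = 30.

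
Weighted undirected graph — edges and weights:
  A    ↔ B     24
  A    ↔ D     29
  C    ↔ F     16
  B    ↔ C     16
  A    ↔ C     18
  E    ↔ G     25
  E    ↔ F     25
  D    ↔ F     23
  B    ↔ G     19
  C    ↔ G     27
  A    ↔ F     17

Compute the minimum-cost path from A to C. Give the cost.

Some routes from A to C:
A -> D -> F -> C: 29 + 23 + 16 = 68
A -> F -> C: 17 + 16 = 33
A -> C: 18
A -> B -> C: 24 + 16 = 40
The minimum is 18.

18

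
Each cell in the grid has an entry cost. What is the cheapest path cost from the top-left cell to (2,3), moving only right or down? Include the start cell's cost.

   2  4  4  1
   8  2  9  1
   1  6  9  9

21

Best path: r0c0 → r0c1 → r0c2 → r0c3 → r1c3 → r2c3
Cost: 2 + 4 + 4 + 1 + 1 + 9 = 21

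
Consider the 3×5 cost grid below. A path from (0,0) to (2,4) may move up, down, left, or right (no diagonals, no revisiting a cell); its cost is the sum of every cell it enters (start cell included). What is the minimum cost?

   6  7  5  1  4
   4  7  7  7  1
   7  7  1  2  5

29

Take r0c0 -> r0c1 -> r0c2 -> r0c3 -> r0c4 -> r1c4 -> r2c4 for a total of 6 + 7 + 5 + 1 + 4 + 1 + 5 = 29.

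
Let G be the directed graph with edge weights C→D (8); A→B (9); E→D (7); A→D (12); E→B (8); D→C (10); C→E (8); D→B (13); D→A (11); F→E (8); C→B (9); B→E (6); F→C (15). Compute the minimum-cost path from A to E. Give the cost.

15

Comparing a few candidate routes:
A-D-B-E: 12 + 13 + 6 = 31
A-B-E: 9 + 6 = 15
A-D-C-E: 12 + 10 + 8 = 30
Shortest: 15.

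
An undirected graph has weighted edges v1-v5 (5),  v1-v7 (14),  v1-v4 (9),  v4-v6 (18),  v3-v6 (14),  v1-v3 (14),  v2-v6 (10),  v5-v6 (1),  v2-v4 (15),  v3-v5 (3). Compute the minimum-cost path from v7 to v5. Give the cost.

Checking several routes:
v7→v1→v4→v6→v3→v5: 14 + 9 + 18 + 14 + 3 = 58
v7→v1→v3→v5: 14 + 14 + 3 = 31
v7→v1→v5: 14 + 5 = 19
v7→v1→v4→v6→v5: 14 + 9 + 18 + 1 = 42
v7→v1→v3→v6→v5: 14 + 14 + 14 + 1 = 43
v7→v1→v4→v2→v6→v5: 14 + 9 + 15 + 10 + 1 = 49
Best route has total 19.

19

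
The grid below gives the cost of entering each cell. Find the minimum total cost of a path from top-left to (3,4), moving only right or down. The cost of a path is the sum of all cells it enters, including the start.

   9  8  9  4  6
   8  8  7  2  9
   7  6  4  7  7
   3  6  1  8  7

49

Path r0c0→r1c0→r2c0→r3c0→r3c1→r3c2→r3c3→r3c4: 9 + 8 + 7 + 3 + 6 + 1 + 8 + 7 = 49.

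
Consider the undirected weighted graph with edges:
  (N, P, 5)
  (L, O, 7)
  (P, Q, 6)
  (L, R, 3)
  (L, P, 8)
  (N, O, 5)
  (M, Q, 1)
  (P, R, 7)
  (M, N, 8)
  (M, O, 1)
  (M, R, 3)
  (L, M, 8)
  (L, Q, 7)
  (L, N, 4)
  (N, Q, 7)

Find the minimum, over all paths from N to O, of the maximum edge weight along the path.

Comparing a few candidate routes:
N → L → R → M → O: max(4, 3, 3, 1) = 4
N → P → Q → M → R → L → O: max(5, 6, 1, 3, 3, 7) = 7
N → O: max(5) = 5
N → P → Q → L → O: max(5, 6, 7, 7) = 7
N → P → Q → M → O: max(5, 6, 1, 1) = 6
The minimum achievable maximum is 4.

4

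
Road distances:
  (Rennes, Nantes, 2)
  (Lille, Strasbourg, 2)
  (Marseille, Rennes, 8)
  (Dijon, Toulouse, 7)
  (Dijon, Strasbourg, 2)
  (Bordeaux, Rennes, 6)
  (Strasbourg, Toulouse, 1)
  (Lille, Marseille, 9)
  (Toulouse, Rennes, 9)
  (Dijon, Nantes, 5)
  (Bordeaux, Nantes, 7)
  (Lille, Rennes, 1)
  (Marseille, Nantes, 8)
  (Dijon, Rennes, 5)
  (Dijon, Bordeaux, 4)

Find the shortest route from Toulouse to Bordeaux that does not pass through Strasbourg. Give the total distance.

A few of the Toulouse→Bordeaux routes:
Toulouse -> Rennes -> Bordeaux: 9 + 6 = 15
Toulouse -> Rennes -> Nantes -> Bordeaux: 9 + 2 + 7 = 18
Toulouse -> Dijon -> Bordeaux: 7 + 4 = 11
Toulouse -> Dijon -> Nantes -> Bordeaux: 7 + 5 + 7 = 19
Toulouse -> Dijon -> Rennes -> Bordeaux: 7 + 5 + 6 = 18
Toulouse -> Rennes -> Dijon -> Bordeaux: 9 + 5 + 4 = 18
Shortest: 11.

11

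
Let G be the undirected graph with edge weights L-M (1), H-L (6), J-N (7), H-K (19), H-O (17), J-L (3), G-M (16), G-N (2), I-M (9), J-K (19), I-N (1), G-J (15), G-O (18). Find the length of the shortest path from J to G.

Checking several routes:
J -> N -> G: 7 + 2 = 9
J -> L -> H -> O -> G: 3 + 6 + 17 + 18 = 44
J -> N -> I -> M -> G: 7 + 1 + 9 + 16 = 33
J -> L -> M -> I -> N -> G: 3 + 1 + 9 + 1 + 2 = 16
J -> G: 15
J -> L -> M -> G: 3 + 1 + 16 = 20
The minimum is 9.

9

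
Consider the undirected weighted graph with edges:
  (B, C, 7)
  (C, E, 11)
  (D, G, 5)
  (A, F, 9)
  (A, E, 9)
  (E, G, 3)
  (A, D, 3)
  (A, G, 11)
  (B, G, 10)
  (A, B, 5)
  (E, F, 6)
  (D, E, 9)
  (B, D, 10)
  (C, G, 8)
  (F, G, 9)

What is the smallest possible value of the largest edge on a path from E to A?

5

Some routes from E to A:
E-F-G-C-B-A: max(6, 9, 8, 7, 5) = 9
E-G-D-A: max(3, 5, 3) = 5
E-G-C-B-A: max(3, 8, 7, 5) = 8
E-F-A: max(6, 9) = 9
Smallest bottleneck: 5.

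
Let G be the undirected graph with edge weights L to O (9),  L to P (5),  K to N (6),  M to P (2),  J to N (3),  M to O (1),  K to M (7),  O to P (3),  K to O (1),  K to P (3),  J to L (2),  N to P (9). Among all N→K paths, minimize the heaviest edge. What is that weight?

Some routes from N to K:
N-J-L-P-O-M-K: max(3, 2, 5, 3, 1, 7) = 7
N-K: max(6) = 6
N-J-L-P-K: max(3, 2, 5, 3) = 5
N-J-L-P-O-K: max(3, 2, 5, 3, 1) = 5
N-J-L-P-M-K: max(3, 2, 5, 2, 7) = 7
N-J-L-P-M-O-K: max(3, 2, 5, 2, 1, 1) = 5
Best route has worst link 5.

5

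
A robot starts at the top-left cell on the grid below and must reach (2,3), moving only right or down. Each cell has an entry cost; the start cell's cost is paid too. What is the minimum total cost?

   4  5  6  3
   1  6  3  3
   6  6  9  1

18

Take r0c0 -> r1c0 -> r1c1 -> r1c2 -> r1c3 -> r2c3 for a total of 4 + 1 + 6 + 3 + 3 + 1 = 18.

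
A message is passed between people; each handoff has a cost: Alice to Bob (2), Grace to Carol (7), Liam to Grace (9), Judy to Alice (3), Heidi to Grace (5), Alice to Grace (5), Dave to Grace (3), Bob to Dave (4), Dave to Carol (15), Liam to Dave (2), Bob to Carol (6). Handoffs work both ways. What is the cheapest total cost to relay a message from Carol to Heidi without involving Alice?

12

A few of the Carol→Heidi routes:
Carol -> Bob -> Dave -> Liam -> Grace -> Heidi: 6 + 4 + 2 + 9 + 5 = 26
Carol -> Dave -> Grace -> Heidi: 15 + 3 + 5 = 23
Carol -> Grace -> Heidi: 7 + 5 = 12
Carol -> Bob -> Dave -> Grace -> Heidi: 6 + 4 + 3 + 5 = 18
Shortest: 12.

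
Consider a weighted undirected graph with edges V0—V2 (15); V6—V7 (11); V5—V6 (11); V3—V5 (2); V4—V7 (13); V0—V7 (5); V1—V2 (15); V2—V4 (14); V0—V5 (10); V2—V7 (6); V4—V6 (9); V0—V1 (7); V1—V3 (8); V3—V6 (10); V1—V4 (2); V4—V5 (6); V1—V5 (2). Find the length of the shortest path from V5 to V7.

A few of the V5→V7 routes:
V5 - V1 - V0 - V7: 2 + 7 + 5 = 14
V5 - V4 - V1 - V0 - V7: 6 + 2 + 7 + 5 = 20
V5 - V1 - V4 - V7: 2 + 2 + 13 = 17
V5 - V4 - V7: 6 + 13 = 19
V5 - V0 - V7: 10 + 5 = 15
The minimum is 14.

14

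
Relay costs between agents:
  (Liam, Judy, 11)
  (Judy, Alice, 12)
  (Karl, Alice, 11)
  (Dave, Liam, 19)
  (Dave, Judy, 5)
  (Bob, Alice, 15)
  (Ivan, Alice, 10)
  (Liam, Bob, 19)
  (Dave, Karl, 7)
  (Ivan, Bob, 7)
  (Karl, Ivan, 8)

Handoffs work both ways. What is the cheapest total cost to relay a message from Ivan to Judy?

Some routes from Ivan to Judy:
Ivan - Bob - Alice - Judy: 7 + 15 + 12 = 34
Ivan - Karl - Alice - Judy: 8 + 11 + 12 = 31
Ivan - Karl - Dave - Judy: 8 + 7 + 5 = 20
Ivan - Alice - Judy: 10 + 12 = 22
Ivan - Alice - Karl - Dave - Judy: 10 + 11 + 7 + 5 = 33
Ivan - Bob - Liam - Judy: 7 + 19 + 11 = 37
Shortest: 20.

20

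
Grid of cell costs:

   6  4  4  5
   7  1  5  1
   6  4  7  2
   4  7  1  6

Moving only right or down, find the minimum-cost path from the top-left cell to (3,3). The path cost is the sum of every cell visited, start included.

25

Take (0,0)→(0,1)→(1,1)→(1,2)→(1,3)→(2,3)→(3,3) for a total of 6 + 4 + 1 + 5 + 1 + 2 + 6 = 25.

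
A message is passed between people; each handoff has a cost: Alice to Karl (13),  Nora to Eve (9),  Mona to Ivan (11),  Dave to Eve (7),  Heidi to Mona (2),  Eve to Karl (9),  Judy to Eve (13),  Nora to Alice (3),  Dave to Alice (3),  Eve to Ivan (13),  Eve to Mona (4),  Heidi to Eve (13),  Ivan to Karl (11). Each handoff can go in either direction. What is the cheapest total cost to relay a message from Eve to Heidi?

Some routes from Eve to Heidi:
Eve-Heidi: 13
Eve-Ivan-Mona-Heidi: 13 + 11 + 2 = 26
Eve-Mona-Heidi: 4 + 2 = 6
Shortest: 6.

6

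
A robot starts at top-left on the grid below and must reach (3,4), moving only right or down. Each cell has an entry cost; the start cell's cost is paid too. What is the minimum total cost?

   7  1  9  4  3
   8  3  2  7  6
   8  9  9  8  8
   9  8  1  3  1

27

Path r0c0 -> r0c1 -> r1c1 -> r1c2 -> r2c2 -> r3c2 -> r3c3 -> r3c4: 7 + 1 + 3 + 2 + 9 + 1 + 3 + 1 = 27.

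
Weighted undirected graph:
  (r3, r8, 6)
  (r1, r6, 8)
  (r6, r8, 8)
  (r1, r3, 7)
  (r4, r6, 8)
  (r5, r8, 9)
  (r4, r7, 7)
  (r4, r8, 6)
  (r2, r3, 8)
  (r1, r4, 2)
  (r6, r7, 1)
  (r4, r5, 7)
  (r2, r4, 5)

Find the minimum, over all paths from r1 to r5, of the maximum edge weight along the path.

A few of the r1→r5 routes:
r1→r4→r5: max(2, 7) = 7
r1→r6→r4→r5: max(8, 8, 7) = 8
r1→r6→r8→r4→r5: max(8, 8, 6, 7) = 8
r1→r3→r8→r4→r5: max(7, 6, 6, 7) = 7
r1→r6→r8→r3→r2→r4→r5: max(8, 8, 6, 8, 5, 7) = 8
Best route has worst link 7.

7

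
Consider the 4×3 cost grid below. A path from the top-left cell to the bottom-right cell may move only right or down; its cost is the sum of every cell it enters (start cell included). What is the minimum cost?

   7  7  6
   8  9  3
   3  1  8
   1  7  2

28

Path r0c0 -> r1c0 -> r2c0 -> r2c1 -> r3c1 -> r3c2: 7 + 8 + 3 + 1 + 7 + 2 = 28.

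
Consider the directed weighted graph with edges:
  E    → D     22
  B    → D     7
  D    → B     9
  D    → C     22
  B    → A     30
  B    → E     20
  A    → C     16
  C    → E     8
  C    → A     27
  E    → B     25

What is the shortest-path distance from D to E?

Paths from D to E:
D-B-A-C-E: 9 + 30 + 16 + 8 = 63
D-C-E: 22 + 8 = 30
D-B-E: 9 + 20 = 29
Shortest: 29.

29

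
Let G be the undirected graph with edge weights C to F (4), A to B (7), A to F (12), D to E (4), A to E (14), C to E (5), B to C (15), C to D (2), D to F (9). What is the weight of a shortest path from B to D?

Some routes from B to D:
B-C-D: 15 + 2 = 17
B-A-E-D: 7 + 14 + 4 = 25
B-C-E-D: 15 + 5 + 4 = 24
Shortest: 17.

17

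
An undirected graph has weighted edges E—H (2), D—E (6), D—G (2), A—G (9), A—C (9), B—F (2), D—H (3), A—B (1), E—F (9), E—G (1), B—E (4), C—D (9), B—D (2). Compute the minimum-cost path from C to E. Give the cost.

12

Checking several routes:
C -> D -> B -> E: 9 + 2 + 4 = 15
C -> A -> B -> E: 9 + 1 + 4 = 14
C -> D -> H -> E: 9 + 3 + 2 = 14
C -> D -> G -> E: 9 + 2 + 1 = 12
C -> D -> E: 9 + 6 = 15
C -> A -> B -> D -> G -> E: 9 + 1 + 2 + 2 + 1 = 15
Best route has total 12.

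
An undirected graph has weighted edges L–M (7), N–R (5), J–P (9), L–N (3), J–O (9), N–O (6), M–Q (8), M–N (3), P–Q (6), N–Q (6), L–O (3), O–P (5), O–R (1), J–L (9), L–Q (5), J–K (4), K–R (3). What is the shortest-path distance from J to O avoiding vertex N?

8

Some routes from J to O avoiding N:
J -> P -> Q -> L -> O: 9 + 6 + 5 + 3 = 23
J -> K -> R -> O: 4 + 3 + 1 = 8
J -> L -> O: 9 + 3 = 12
J -> O: 9
J -> P -> O: 9 + 5 = 14
Shortest: 8.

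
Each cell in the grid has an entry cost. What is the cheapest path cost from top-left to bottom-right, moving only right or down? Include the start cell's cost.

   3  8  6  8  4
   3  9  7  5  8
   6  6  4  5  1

Cheapest: [0,0] -> [1,0] -> [2,0] -> [2,1] -> [2,2] -> [2,3] -> [2,4]
  3 + 3 + 6 + 6 + 4 + 5 + 1 = 28

28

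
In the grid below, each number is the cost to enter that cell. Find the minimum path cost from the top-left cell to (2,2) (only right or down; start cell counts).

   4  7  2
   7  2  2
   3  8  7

One optimal route is (0,0) -> (0,1) -> (0,2) -> (1,2) -> (2,2).
Its cost is 4 + 7 + 2 + 2 + 7 = 22.

22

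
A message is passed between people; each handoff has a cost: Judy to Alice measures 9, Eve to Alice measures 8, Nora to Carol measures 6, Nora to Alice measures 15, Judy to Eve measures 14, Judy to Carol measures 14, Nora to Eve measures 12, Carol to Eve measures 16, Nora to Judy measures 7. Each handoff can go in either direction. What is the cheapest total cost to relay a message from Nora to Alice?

15

Comparing a few candidate routes:
Nora -> Eve -> Alice: 12 + 8 = 20
Nora -> Alice: 15
Nora -> Judy -> Alice: 7 + 9 = 16
Best route has total 15.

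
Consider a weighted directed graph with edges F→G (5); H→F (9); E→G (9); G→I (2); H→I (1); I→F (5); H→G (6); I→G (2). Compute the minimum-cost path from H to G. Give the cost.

3

Paths from H to G:
H→F→G: 9 + 5 = 14
H→I→G: 1 + 2 = 3
H→I→F→G: 1 + 5 + 5 = 11
H→G: 6
The minimum is 3.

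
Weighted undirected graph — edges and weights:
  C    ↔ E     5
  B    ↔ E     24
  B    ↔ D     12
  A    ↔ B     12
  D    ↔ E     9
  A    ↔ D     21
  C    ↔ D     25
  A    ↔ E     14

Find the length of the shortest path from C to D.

14

Candidate routes:
C → E → A → D: 5 + 14 + 21 = 40
C → D: 25
C → E → B → D: 5 + 24 + 12 = 41
C → E → A → B → D: 5 + 14 + 12 + 12 = 43
C → E → B → A → D: 5 + 24 + 12 + 21 = 62
C → E → D: 5 + 9 = 14
Shortest: 14.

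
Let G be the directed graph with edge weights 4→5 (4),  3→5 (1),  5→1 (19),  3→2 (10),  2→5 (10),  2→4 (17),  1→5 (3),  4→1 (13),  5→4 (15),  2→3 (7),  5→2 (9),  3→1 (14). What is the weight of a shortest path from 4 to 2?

13

Routes from 4 to 2:
4 -> 1 -> 5 -> 2: 13 + 3 + 9 = 25
4 -> 5 -> 2: 4 + 9 = 13
The minimum is 13.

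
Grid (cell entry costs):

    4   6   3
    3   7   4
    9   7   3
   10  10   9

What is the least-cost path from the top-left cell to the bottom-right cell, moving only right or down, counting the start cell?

Best path: (0,0)→(0,1)→(0,2)→(1,2)→(2,2)→(3,2)
Cost: 4 + 6 + 3 + 4 + 3 + 9 = 29

29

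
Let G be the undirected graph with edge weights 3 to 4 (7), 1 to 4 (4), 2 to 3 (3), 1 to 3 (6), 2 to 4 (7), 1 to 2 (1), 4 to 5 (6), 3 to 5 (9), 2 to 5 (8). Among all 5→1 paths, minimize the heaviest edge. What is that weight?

Comparing a few candidate routes:
5-4-3-2-1: max(6, 7, 3, 1) = 7
5-4-1: max(6, 4) = 6
5-4-3-1: max(6, 7, 6) = 7
Smallest bottleneck: 6.

6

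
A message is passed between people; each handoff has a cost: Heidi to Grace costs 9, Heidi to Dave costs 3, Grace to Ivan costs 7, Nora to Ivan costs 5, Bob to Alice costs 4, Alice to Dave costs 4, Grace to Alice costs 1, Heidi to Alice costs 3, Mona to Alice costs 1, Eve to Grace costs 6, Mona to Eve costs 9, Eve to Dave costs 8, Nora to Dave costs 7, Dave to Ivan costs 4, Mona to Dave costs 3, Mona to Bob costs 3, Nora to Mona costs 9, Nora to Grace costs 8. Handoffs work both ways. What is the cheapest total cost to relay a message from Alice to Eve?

Some routes from Alice to Eve:
Alice→Grace→Eve: 1 + 6 = 7
Alice→Mona→Eve: 1 + 9 = 10
Alice→Dave→Mona→Eve: 4 + 3 + 9 = 16
Alice→Mona→Dave→Eve: 1 + 3 + 8 = 12
Alice→Dave→Eve: 4 + 8 = 12
Alice→Heidi→Dave→Eve: 3 + 3 + 8 = 14
The minimum is 7.

7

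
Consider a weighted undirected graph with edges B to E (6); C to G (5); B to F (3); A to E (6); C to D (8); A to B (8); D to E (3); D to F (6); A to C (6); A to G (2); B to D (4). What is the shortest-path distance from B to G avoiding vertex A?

17

Routes from B to G avoiding A:
B→E→D→C→G: 6 + 3 + 8 + 5 = 22
B→F→D→C→G: 3 + 6 + 8 + 5 = 22
B→D→C→G: 4 + 8 + 5 = 17
The minimum is 17.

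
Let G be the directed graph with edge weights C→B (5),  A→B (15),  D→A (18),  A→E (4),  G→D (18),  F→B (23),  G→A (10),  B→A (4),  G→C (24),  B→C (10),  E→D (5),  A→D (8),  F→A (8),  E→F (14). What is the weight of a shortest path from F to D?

16

Candidate routes:
F → A → E → D: 8 + 4 + 5 = 17
F → B → A → D: 23 + 4 + 8 = 35
F → B → A → E → D: 23 + 4 + 4 + 5 = 36
F → A → D: 8 + 8 = 16
The minimum is 16.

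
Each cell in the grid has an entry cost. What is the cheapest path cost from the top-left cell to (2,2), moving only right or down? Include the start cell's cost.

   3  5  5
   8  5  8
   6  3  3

19

Take [0,0] [0,1] [1,1] [2,1] [2,2] for a total of 3 + 5 + 5 + 3 + 3 = 19.
(Top row then right column would cost 24.)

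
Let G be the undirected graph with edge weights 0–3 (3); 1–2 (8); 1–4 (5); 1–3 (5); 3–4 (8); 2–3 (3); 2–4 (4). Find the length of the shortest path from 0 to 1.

Some routes from 0 to 1:
0 -> 3 -> 1: 3 + 5 = 8
0 -> 3 -> 2 -> 4 -> 1: 3 + 3 + 4 + 5 = 15
0 -> 3 -> 2 -> 1: 3 + 3 + 8 = 14
Shortest: 8.

8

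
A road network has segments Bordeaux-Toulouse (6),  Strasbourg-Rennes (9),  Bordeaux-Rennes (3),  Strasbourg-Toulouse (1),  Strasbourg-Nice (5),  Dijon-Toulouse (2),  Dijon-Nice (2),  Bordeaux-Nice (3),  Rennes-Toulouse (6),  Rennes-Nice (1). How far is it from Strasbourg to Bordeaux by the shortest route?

Checking several routes:
Strasbourg → Toulouse → Bordeaux: 1 + 6 = 7
Strasbourg → Nice → Bordeaux: 5 + 3 = 8
Strasbourg → Toulouse → Dijon → Nice → Bordeaux: 1 + 2 + 2 + 3 = 8
Strasbourg → Toulouse → Dijon → Nice → Rennes → Bordeaux: 1 + 2 + 2 + 1 + 3 = 9
Best route has total 7 km.

7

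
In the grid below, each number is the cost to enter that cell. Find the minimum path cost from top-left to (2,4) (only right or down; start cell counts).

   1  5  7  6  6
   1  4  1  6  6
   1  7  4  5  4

Best path: [0,0]→[1,0]→[1,1]→[1,2]→[2,2]→[2,3]→[2,4]
Cost: 1 + 1 + 4 + 1 + 4 + 5 + 4 = 20

20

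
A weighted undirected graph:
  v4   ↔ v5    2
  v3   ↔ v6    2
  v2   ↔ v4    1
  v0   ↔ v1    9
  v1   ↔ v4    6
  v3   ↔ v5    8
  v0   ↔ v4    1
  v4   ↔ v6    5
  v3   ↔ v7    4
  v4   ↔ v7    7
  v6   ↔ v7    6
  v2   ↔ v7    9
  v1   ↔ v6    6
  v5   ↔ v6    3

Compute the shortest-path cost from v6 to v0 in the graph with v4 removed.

15

Paths from v6 to v0 avoiding v4:
v6 → v1 → v0: 6 + 9 = 15
Shortest: 15.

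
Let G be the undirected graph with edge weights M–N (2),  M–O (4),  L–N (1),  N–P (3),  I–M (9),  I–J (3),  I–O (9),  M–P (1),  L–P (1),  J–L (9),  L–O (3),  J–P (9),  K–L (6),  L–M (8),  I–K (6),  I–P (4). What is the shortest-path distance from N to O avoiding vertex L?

6

A few of the N→O routes:
N→P→M→O: 3 + 1 + 4 = 8
N→M→O: 2 + 4 = 6
N→M→I→O: 2 + 9 + 9 = 20
N→P→I→O: 3 + 4 + 9 = 16
N→M→P→I→O: 2 + 1 + 4 + 9 = 16
The minimum is 6.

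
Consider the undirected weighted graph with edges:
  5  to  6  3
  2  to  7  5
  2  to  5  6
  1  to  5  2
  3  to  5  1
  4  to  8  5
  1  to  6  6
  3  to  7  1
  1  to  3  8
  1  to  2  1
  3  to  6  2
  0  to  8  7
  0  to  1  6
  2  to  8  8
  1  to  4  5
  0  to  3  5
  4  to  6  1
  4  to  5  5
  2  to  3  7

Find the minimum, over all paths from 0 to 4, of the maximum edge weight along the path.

Some routes from 0 to 4:
0-3-6-4: max(5, 2, 1) = 5
0-3-6-5-4: max(5, 2, 3, 5) = 5
0-3-7-2-1-4: max(5, 1, 5, 1, 5) = 5
0-3-6-5-1-4: max(5, 2, 3, 2, 5) = 5
0-3-7-2-1-5-6-4: max(5, 1, 5, 1, 2, 3, 1) = 5
0-3-7-2-1-5-4: max(5, 1, 5, 1, 2, 5) = 5
Smallest bottleneck: 5.

5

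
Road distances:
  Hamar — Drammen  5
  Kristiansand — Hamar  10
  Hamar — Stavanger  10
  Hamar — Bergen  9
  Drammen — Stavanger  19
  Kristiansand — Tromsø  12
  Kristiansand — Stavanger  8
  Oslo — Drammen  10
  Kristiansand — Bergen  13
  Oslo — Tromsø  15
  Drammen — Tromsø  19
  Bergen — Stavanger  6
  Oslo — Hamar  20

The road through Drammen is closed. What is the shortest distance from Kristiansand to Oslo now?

Checking several routes:
Kristiansand - Bergen - Hamar - Oslo: 13 + 9 + 20 = 42
Kristiansand - Hamar - Oslo: 10 + 20 = 30
Kristiansand - Tromsø - Oslo: 12 + 15 = 27
Kristiansand - Stavanger - Hamar - Oslo: 8 + 10 + 20 = 38
Best route has total 27.

27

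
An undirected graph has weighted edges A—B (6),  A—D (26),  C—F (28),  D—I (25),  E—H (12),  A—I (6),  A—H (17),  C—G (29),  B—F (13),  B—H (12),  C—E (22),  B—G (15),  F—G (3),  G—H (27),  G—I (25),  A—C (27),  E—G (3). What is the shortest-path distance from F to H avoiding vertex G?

25

Checking several routes:
F -> C -> E -> H: 28 + 22 + 12 = 62
F -> B -> H: 13 + 12 = 25
F -> B -> A -> H: 13 + 6 + 17 = 36
Shortest: 25.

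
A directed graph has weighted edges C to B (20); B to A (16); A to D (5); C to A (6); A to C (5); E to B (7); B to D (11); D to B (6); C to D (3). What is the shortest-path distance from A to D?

5

Paths from A to D:
A → D: 5
A → C → D: 5 + 3 = 8
A → C → B → D: 5 + 20 + 11 = 36
Shortest: 5.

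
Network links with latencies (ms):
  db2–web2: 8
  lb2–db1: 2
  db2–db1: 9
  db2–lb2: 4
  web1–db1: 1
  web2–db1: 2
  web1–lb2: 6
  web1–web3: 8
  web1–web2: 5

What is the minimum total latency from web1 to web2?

Some routes from web1 to web2:
web1 - lb2 - db2 - web2: 6 + 4 + 8 = 18
web1 - db1 - lb2 - db2 - web2: 1 + 2 + 4 + 8 = 15
web1 - db1 - db2 - web2: 1 + 9 + 8 = 18
web1 - lb2 - db1 - web2: 6 + 2 + 2 = 10
web1 - db1 - web2: 1 + 2 = 3
web1 - web2: 5
The minimum is 3 ms.

3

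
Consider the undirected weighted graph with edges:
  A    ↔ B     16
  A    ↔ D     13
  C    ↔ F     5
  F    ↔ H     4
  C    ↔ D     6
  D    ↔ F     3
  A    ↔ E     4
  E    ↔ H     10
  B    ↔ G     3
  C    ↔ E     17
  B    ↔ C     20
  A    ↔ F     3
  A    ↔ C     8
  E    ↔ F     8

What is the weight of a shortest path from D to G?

Comparing a few candidate routes:
D → F → A → B → G: 3 + 3 + 16 + 3 = 25
D → C → B → G: 6 + 20 + 3 = 29
D → F → C → B → G: 3 + 5 + 20 + 3 = 31
The minimum is 25.

25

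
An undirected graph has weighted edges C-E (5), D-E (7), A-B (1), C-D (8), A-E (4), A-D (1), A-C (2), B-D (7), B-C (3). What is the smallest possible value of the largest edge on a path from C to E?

Checking several routes:
C -> A -> B -> D -> E: max(2, 1, 7, 7) = 7
C -> B -> A -> E: max(3, 1, 4) = 4
C -> B -> A -> D -> E: max(3, 1, 1, 7) = 7
C -> A -> D -> E: max(2, 1, 7) = 7
C -> E: max(5) = 5
C -> A -> E: max(2, 4) = 4
Best route has worst link 4.

4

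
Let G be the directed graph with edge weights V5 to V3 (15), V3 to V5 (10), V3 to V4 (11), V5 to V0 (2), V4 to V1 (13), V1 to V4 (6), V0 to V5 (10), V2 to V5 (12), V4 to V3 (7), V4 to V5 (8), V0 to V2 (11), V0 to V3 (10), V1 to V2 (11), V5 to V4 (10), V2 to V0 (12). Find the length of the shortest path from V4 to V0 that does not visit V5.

Candidate routes:
V4-V1-V2-V0: 13 + 11 + 12 = 36
Shortest: 36.

36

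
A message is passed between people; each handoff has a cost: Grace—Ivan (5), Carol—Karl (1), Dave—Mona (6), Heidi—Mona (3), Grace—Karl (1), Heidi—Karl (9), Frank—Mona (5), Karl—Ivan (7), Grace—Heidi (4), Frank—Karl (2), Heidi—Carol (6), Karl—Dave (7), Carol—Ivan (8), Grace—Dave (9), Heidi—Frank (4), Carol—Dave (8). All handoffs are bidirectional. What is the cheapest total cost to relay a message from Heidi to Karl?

5

Comparing a few candidate routes:
Heidi→Carol→Karl: 6 + 1 = 7
Heidi→Karl: 9
Heidi→Frank→Karl: 4 + 2 = 6
Heidi→Grace→Karl: 4 + 1 = 5
Heidi→Mona→Frank→Karl: 3 + 5 + 2 = 10
Shortest: 5.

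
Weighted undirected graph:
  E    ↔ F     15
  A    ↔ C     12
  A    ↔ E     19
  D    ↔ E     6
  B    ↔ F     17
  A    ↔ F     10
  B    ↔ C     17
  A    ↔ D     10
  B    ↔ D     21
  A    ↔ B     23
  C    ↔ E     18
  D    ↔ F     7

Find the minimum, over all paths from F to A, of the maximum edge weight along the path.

10

Some routes from F to A:
F-A: max(10) = 10
F-E-C-A: max(15, 18, 12) = 18
F-B-C-A: max(17, 17, 12) = 17
F-E-D-A: max(15, 6, 10) = 15
F-D-A: max(7, 10) = 10
Smallest bottleneck: 10.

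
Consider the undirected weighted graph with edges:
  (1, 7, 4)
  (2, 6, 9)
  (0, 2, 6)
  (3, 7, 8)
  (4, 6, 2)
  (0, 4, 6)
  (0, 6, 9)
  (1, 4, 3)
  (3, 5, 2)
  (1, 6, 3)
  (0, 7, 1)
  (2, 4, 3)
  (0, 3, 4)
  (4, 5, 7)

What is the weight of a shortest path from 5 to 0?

Comparing a few candidate routes:
5-3-0: 2 + 4 = 6
5-3-7-0: 2 + 8 + 1 = 11
5-4-2-0: 7 + 3 + 6 = 16
5-4-6-1-7-0: 7 + 2 + 3 + 4 + 1 = 17
5-4-0: 7 + 6 = 13
5-4-1-7-0: 7 + 3 + 4 + 1 = 15
Shortest: 6.

6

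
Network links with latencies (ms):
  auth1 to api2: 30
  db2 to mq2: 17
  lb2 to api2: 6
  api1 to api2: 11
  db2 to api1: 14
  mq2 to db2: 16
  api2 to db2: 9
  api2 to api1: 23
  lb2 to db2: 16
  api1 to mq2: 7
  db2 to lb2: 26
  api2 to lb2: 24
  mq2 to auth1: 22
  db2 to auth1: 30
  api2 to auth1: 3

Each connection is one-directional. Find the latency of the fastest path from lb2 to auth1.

9

Some routes from lb2 to auth1:
lb2 -> api2 -> auth1: 6 + 3 = 9
lb2 -> db2 -> api1 -> api2 -> auth1: 16 + 14 + 11 + 3 = 44
lb2 -> db2 -> auth1: 16 + 30 = 46
lb2 -> api2 -> db2 -> auth1: 6 + 9 + 30 = 45
lb2 -> api2 -> db2 -> mq2 -> auth1: 6 + 9 + 17 + 22 = 54
lb2 -> db2 -> mq2 -> auth1: 16 + 17 + 22 = 55
Best route has total 9 ms.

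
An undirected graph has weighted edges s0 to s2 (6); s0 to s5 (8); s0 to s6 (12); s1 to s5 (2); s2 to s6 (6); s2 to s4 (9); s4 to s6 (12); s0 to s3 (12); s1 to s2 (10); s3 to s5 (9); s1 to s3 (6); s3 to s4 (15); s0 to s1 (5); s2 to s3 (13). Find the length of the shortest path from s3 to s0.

Checking several routes:
s3 - s5 - s0: 9 + 8 = 17
s3 - s1 - s5 - s0: 6 + 2 + 8 = 16
s3 - s5 - s1 - s0: 9 + 2 + 5 = 16
s3 - s0: 12
s3 - s1 - s0: 6 + 5 = 11
The minimum is 11.

11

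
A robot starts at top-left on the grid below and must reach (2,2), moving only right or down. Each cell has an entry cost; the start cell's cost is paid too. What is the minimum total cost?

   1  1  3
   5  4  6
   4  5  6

Path (0,0) -> (0,1) -> (0,2) -> (1,2) -> (2,2): 1 + 1 + 3 + 6 + 6 = 17.

17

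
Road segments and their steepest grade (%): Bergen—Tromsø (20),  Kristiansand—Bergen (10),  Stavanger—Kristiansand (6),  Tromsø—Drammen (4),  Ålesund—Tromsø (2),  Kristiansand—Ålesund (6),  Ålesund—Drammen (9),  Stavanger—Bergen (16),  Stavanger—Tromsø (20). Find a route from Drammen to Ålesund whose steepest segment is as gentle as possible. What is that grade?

A few of the Drammen→Ålesund routes:
Drammen - Tromsø - Bergen - Kristiansand - Ålesund: max(4, 20, 10, 6) = 20
Drammen - Tromsø - Bergen - Stavanger - Kristiansand - Ålesund: max(4, 20, 16, 6, 6) = 20
Drammen - Ålesund: max(9) = 9
Drammen - Tromsø - Ålesund: max(4, 2) = 4
Drammen - Tromsø - Stavanger - Kristiansand - Ålesund: max(4, 20, 6, 6) = 20
Smallest bottleneck: 4%.

4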